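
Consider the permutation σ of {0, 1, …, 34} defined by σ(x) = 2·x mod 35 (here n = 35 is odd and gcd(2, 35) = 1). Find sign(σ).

-1

Start at x=23: 23 → 11 → 22 → 9 → 18 → 1 → 2 → … (one orbit).
6 cycles of lengths [12, 12, 4, 3, 3, 1].
With 6 cycles on 35 points, sign = (−1)^{35−6} = -1.
Check: (2/35) = -1 by Zolotarev.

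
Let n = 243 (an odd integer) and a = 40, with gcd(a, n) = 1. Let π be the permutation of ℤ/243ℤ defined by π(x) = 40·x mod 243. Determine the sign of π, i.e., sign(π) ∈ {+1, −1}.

+1

Trace 46: π^k(46) = [46, 139, 214, 55, 13, 34, 145] for k=0..6.
11 cycles of lengths [81, 81, 27, 27, 9, 9, 3, 3, 1, 1, 1].
sign(π) = (−1)^{n − #cycles} = (−1)^{243−11} = (−1)^232 = +1.
The Jacobi symbol (40|243) = +1 (Zolotarev) agrees.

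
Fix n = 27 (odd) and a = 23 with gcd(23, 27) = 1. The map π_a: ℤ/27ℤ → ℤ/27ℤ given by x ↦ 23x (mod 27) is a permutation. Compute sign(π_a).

-1

Trace 5: π^k(5) = [5, 7, 26, 4, 11, 10, 14] for k=0..6.
4 cycles of lengths [18, 6, 2, 1].
27 − 4 = 23 transpositions; sign(π) = (−1)^23 = -1.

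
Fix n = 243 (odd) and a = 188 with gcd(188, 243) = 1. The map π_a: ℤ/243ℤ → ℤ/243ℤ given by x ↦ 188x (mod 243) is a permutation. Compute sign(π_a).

Trace 136: π^k(136) = [136, 53, 1, 188, 109, 80, 217] for k=0..6.
Decompose π into cycles: lengths [18, 18, 18, 18, 18, 18, 18, 18, 18, 6, 6, 6, 6, 6, 6, 6, 6, 6, 2, 2, 2, 2, 2, 2, 2, 2, 2, 2, 2, 2, 2, 1] (32 cycles, including the fixed point 0).
sign(π) = (−1)^{n − #cycles} = (−1)^{243−32} = (−1)^211 = -1.

-1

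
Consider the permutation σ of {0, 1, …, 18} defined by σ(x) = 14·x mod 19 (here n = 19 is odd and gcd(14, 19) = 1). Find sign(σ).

Trace 3: π^k(3) = [3, 4, 18, 5, 13, 11, 2] for k=0..6.
The orbit structure of x ↦ 14x mod 19: 2 orbits of sizes [18, 1].
sign(π) = (−1)^{n − #cycles} = (−1)^{19−2} = (−1)^17 = -1.

-1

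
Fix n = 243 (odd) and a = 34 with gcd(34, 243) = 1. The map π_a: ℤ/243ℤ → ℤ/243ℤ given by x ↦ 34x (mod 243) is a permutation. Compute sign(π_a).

+1

Trace 136: π^k(136) = [136, 7, 238, 73, 52, 67, 91] for k=0..6.
Cycle type of π: 81×2 + 27×2 + 9×2 + 3×2 + 1×3; total 11 cycles.
sign(π) = (−1)^{n − #cycles} = (−1)^{243−11} = (−1)^232 = +1.
Check: (34/243) = +1 by Zolotarev.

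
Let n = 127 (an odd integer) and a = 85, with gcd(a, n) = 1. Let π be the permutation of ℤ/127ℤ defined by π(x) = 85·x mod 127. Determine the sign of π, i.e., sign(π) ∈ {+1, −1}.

Start at x=112: 112 → 122 → 83 → 70 → 108 → 36 → 12 → … (one orbit).
2 cycles of lengths [126, 1].
127 − 2 = 125 transpositions; sign(π) = (−1)^125 = -1.
The Jacobi symbol (85|127) = -1 (Zolotarev) agrees.

-1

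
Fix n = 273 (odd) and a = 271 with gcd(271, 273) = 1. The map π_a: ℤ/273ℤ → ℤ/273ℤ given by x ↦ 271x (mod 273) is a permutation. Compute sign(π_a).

+1

Start at x=205: 205 → 136 → 1 → 271 → 4 → 265 → 16 → … (one orbit).
27 cycles of lengths [12, 12, 12, 12, 12, 12, 12, 12, 12, 12, 12, 12, 12, 12, 12, 12, 12, 12, 12, 12, 12, 6, 6, 6, 1, 1, 1].
sign(π) = (−1)^{n − #cycles} = (−1)^{273−27} = (−1)^246 = +1.
Zolotarev: (271|273) = +1, matching the cycle-count sign.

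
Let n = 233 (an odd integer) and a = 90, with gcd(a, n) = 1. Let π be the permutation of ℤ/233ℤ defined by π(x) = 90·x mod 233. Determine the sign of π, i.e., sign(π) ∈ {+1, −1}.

-1

Trace 131: π^k(131) = [131, 140, 18, 222, 175, 139, 161] for k=0..6.
Decompose π into cycles: lengths [232, 1] (2 cycles, including the fixed point 0).
sign(π) = (−1)^{n − #cycles} = (−1)^{233−2} = (−1)^231 = -1.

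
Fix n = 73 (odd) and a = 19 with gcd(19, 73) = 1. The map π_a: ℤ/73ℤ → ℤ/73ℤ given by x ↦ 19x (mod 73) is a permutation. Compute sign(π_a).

Trace 67: π^k(67) = [67, 32, 24, 18, 50, 1, 19] for k=0..6.
Decompose π into cycles: lengths [36, 36, 1] (3 cycles, including the fixed point 0).
3 cycles on 73: each ℓ→(−1)^(ℓ−1), product (−1)^70 = +1.
(19|73)_J = +1 (Zolotarev's lemma cross-check).

+1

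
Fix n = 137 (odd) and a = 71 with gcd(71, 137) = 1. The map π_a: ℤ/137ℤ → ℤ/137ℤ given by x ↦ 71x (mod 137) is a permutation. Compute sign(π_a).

Start at x=95: 95 → 32 → 80 → 63 → 89 → 17 → 111 → … (one orbit).
The orbit structure of x ↦ 71x mod 137: 2 orbits of sizes [136, 1].
sign(π) = (−1)^{n − #cycles} = (−1)^{137−2} = (−1)^135 = -1.
The Jacobi symbol (71|137) = -1 (Zolotarev) agrees.

-1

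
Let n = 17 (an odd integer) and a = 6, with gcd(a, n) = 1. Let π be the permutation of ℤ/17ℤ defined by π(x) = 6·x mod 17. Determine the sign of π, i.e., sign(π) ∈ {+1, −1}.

-1

Trace 11: π^k(11) = [11, 15, 5, 13, 10, 9, 3] for k=0..6.
Decompose π into cycles: lengths [16, 1] (2 cycles, including the fixed point 0).
n − c = 17 − 2 = 15; sign = (−1)^15 = -1.
The Jacobi symbol (6|17) = -1 (Zolotarev) agrees.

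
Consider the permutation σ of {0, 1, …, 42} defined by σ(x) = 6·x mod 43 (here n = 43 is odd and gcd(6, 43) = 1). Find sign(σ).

+1

Orbit of 6 under x↦6x: [6, 36, 1]… (length divides ord_43(6)).
The orbit structure of x ↦ 6x mod 43: 15 orbits of sizes [3, 3, 3, 3, 3, 3, 3, 3, 3, 3, 3, 3, 3, 3, 1].
sign(π) = (−1)^{n − #cycles} = (−1)^{43−15} = (−1)^28 = +1.
Zolotarev: (6|43) = +1, matching the cycle-count sign.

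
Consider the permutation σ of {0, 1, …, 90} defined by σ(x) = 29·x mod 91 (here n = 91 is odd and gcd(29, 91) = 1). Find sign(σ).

+1

Orbit of 29 under x↦29x: [29, 22, 1]… (length divides ord_91(29)).
35 cycles of lengths [3, 3, 3, 3, 3, 3, 3, 3, 3, 3, 3, 3, 3, 3, 3, 3, 3, 3, 3, 3, 3, 3, 3, 3, 3, 3, 3, 3, 1, 1, 1, 1, 1, 1, 1].
With 35 cycles on 91 points, sign = (−1)^{91−35} = +1.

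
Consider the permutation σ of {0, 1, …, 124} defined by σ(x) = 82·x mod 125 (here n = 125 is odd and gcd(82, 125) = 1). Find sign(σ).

Start at x=101: 101 → 32 → 124 → 43 → 26 → 7 → 74 → … (one orbit).
12 cycles of lengths [20, 20, 20, 20, 20, 4, 4, 4, 4, 4, 4, 1].
125 − 12 = 113 transpositions; sign(π) = (−1)^113 = -1.

-1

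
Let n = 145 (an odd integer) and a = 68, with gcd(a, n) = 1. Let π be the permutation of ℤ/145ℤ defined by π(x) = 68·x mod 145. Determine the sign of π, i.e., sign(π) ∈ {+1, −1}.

+1

Trace 143: π^k(143) = [143, 9, 32, 1, 68, 129, 72] for k=0..6.
Decompose π into cycles: lengths [28, 28, 28, 28, 28, 4, 1] (7 cycles, including the fixed point 0).
Σ(ℓ_i−1) = 145−7 = 138; sign = (−1)^138 = +1.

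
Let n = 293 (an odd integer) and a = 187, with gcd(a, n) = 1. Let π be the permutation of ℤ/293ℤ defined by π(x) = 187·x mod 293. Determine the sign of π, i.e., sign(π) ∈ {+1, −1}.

Start at x=272: 272 → 175 → 202 → 270 → 94 → 291 → 212 → … (one orbit).
2 cycles of lengths [292, 1].
n − c = 293 − 2 = 291; sign = (−1)^291 = -1.
(187|293)_J = -1 (Zolotarev's lemma cross-check).

-1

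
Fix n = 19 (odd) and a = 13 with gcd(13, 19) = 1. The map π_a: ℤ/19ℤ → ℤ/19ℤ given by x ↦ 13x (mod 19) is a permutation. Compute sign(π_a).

Orbit of 9 under x↦13x: [9, 3, 1, 13, 17, 12, 4]… (length divides ord_19(13)).
2 cycles of lengths [18, 1].
With 2 cycles on 19 points, sign = (−1)^{19−2} = -1.

-1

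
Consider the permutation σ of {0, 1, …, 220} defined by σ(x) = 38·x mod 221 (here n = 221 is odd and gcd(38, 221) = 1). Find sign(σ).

+1

Start at x=118: 118 → 64 → 1 → 38 → 118 (one orbit).
59 cycles of lengths [4, 4, 4, 4, 4, 4, 4, 4, 4, 4, 4, 4, 4, 4, 4, 4, 4, 4, 4, 4, 4, 4, 4, 4, 4, 4, 4, 4, 4, 4, 4, 4, 4, 4, 4, 4, 4, 4, 4, 4, 4, 4, 4, 4, 4, 4, 4, 4, 4, 4, 4, 4, 2, 2, 2, 2, 2, 2, 1].
sign(π) = (−1)^{n − #cycles} = (−1)^{221−59} = (−1)^162 = +1.
(38|221)_J = +1 (Zolotarev's lemma cross-check).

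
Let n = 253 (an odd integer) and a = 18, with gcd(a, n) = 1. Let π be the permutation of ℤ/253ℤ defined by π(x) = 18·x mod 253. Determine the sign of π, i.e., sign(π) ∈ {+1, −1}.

-1

Start at x=119: 119 → 118 → 100 → 29 → 16 → 35 → 124 → … (one orbit).
Decompose π into cycles: lengths [110, 110, 11, 11, 10, 1] (6 cycles, including the fixed point 0).
Σ(ℓ_i−1) = 253−6 = 247; sign = (−1)^247 = -1.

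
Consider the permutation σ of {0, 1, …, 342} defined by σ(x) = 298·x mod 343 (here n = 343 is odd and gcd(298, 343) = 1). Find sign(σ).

Orbit of 253 under x↦298x: [253, 277, 226, 120, 88, 156, 183]… (length divides ord_343(298)).
Cycle type of π: 147×2 + 21×2 + 3×2 + 1; total 7 cycles.
sign(π) = (−1)^{n − #cycles} = (−1)^{343−7} = (−1)^336 = +1.
Via Zolotarev, sign(π_{298}) = (298|343) = +1.

+1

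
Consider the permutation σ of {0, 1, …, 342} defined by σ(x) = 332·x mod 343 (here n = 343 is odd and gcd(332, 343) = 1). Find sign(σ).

Trace 106: π^k(106) = [106, 206, 135, 230, 214, 47, 169] for k=0..6.
4 cycles of lengths [294, 42, 6, 1].
343 − 4 = 339 transpositions; sign(π) = (−1)^339 = -1.
The Jacobi symbol (332|343) = -1 (Zolotarev) agrees.

-1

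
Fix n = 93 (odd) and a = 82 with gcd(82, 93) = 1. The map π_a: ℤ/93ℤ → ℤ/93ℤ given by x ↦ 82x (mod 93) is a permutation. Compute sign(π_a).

+1

Trace 70: π^k(70) = [70, 67, 7, 16, 10, 76, 1] for k=0..6.
9 cycles of lengths [15, 15, 15, 15, 15, 15, 1, 1, 1].
With 9 cycles on 93 points, sign = (−1)^{93−9} = +1.
Check: (82/93) = +1 by Zolotarev.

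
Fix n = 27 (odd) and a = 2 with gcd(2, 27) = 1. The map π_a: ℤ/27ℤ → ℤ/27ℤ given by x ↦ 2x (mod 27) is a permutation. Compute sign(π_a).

-1

Start at x=14: 14 → 1 → 2 → 4 → 8 → 16 → 5 → … (one orbit).
Cycle type of π: 18 + 6 + 2 + 1; total 4 cycles.
n − c = 27 − 4 = 23; sign = (−1)^23 = -1.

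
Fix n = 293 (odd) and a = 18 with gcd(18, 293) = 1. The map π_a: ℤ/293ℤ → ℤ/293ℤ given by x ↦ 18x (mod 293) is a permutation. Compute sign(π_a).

-1

Start at x=126: 126 → 217 → 97 → 281 → 77 → 214 → 43 → … (one orbit).
Cycle type of π: 292 + 1; total 2 cycles.
sign(π) = (−1)^{n − #cycles} = (−1)^{293−2} = (−1)^291 = -1.
Zolotarev: (18|293) = -1, matching the cycle-count sign.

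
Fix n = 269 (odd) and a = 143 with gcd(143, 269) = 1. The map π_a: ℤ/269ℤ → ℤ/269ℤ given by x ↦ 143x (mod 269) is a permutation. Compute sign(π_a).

+1

Start at x=125: 125 → 121 → 87 → 67 → 166 → 66 → 23 → … (one orbit).
π_143 has 5 disjoint cycles with lengths [67, 67, 67, 67, 1] on {0,…,268}.
269 − 5 = 264 transpositions; sign(π) = (−1)^264 = +1.
Via Zolotarev, sign(π_{143}) = (143|269) = +1.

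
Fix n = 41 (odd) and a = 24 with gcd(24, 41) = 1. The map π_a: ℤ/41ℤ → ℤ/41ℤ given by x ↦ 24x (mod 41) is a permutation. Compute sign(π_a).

Start at x=16: 16 → 15 → 32 → 30 → 23 → 19 → 5 → … (one orbit).
Cycle type of π: 40 + 1; total 2 cycles.
n − c = 41 − 2 = 39; sign = (−1)^39 = -1.

-1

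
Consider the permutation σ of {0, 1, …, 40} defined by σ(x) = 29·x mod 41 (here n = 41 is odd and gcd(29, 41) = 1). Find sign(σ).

-1

Orbit of 28 under x↦29x: [28, 33, 14, 37, 7, 39, 24]… (length divides ord_41(29)).
Decompose π into cycles: lengths [40, 1] (2 cycles, including the fixed point 0).
2 cycles on 41: each ℓ→(−1)^(ℓ−1), product (−1)^39 = -1.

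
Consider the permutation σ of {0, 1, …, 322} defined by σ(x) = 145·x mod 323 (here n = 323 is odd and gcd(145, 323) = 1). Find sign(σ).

Trace 273: π^k(273) = [273, 179, 115, 202, 220, 246, 140] for k=0..6.
The orbit structure of x ↦ 145x mod 323: 18 orbits of sizes [24, 24, 24, 24, 24, 24, 24, 24, 24, 24, 24, 24, 8, 8, 6, 6, 6, 1].
18 cycles on 323: each ℓ→(−1)^(ℓ−1), product (−1)^305 = -1.

-1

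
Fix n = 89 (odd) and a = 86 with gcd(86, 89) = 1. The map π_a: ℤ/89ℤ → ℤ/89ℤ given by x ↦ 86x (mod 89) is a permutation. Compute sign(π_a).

Start at x=73: 73 → 48 → 34 → 76 → 39 → 61 → 84 → … (one orbit).
Decompose π into cycles: lengths [88, 1] (2 cycles, including the fixed point 0).
Σ(ℓ_i−1) = 89−2 = 87; sign = (−1)^87 = -1.

-1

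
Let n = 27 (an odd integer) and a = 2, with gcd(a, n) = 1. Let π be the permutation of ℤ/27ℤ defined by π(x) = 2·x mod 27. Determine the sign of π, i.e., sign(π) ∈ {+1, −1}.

Start at x=11: 11 → 22 → 17 → 7 → 14 → 1 → 2 → … (one orbit).
4 cycles of lengths [18, 6, 2, 1].
n − c = 27 − 4 = 23; sign = (−1)^23 = -1.

-1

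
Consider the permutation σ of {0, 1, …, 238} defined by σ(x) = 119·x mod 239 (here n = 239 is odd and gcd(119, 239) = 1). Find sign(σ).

-1

Start at x=192: 192 → 143 → 48 → 215 → 12 → 233 → 3 → … (one orbit).
2 cycles of lengths [238, 1].
With 2 cycles on 239 points, sign = (−1)^{239−2} = -1.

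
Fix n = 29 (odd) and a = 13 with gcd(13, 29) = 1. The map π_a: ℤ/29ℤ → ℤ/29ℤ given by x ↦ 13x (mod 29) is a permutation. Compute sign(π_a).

+1

Start at x=20: 20 → 28 → 16 → 5 → 7 → 4 → 23 → … (one orbit).
Decompose π into cycles: lengths [14, 14, 1] (3 cycles, including the fixed point 0).
3 cycles on 29: each ℓ→(−1)^(ℓ−1), product (−1)^26 = +1.
The Jacobi symbol (13|29) = +1 (Zolotarev) agrees.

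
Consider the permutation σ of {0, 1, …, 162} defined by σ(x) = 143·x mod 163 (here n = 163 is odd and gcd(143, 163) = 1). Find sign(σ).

+1

Trace 144: π^k(144) = [144, 54, 61, 84, 113, 22, 49] for k=0..6.
Cycle type of π: 81×2 + 1; total 3 cycles.
With 3 cycles on 163 points, sign = (−1)^{163−3} = +1.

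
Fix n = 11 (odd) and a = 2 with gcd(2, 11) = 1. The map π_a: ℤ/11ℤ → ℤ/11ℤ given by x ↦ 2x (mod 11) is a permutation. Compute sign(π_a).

-1

Trace 4: π^k(4) = [4, 8, 5, 10, 9, 7, 3] for k=0..6.
π_2 has 2 disjoint cycles with lengths [10, 1] on {0,…,10}.
2 cycles on 11: each ℓ→(−1)^(ℓ−1), product (−1)^9 = -1.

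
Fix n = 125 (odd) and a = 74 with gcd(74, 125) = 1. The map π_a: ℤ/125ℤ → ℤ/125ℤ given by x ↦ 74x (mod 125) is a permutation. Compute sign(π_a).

Start at x=74: 74 → 101 → 99 → 76 → 124 → 51 → 24 → … (one orbit).
Cycle type of π: 10×10 + 2×12 + 1; total 23 cycles.
With 23 cycles on 125 points, sign = (−1)^{125−23} = +1.
Via Zolotarev, sign(π_{74}) = (74|125) = +1.

+1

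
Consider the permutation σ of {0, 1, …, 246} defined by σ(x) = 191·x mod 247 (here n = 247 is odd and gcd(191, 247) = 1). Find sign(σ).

Trace 191: π^k(191) = [191, 172, 1] for k=0..2.
The orbit structure of x ↦ 191x mod 247: 95 orbits of sizes [3, 3, 3, 3, 3, 3, 3, 3, 3, 3, 3, 3, 3, 3, 3, 3, 3, 3, 3, 3, 3, 3, 3, 3, 3, 3, 3, 3, 3, 3, 3, 3, 3, 3, 3, 3, 3, 3, 3, 3, 3, 3, 3, 3, 3, 3, 3, 3, 3, 3, 3, 3, 3, 3, 3, 3, 3, 3, 3, 3, 3, 3, 3, 3, 3, 3, 3, 3, 3, 3, 3, 3, 3, 3, 3, 3, 1, 1, 1, 1, 1, 1, 1, 1, 1, 1, 1, 1, 1, 1, 1, 1, 1, 1, 1].
n − c = 247 − 95 = 152; sign = (−1)^152 = +1.

+1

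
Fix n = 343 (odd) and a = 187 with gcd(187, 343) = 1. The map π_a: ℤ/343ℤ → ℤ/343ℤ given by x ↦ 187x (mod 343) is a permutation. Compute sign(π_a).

Trace 195: π^k(195) = [195, 107, 115, 239, 103, 53, 307] for k=0..6.
Cycle type of π: 294 + 42 + 6 + 1; total 4 cycles.
n − c = 343 − 4 = 339; sign = (−1)^339 = -1.
Zolotarev: (187|343) = -1, matching the cycle-count sign.

-1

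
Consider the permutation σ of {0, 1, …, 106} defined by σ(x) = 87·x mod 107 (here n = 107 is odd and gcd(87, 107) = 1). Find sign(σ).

Trace 29: π^k(29) = [29, 62, 44, 83, 52, 30, 42] for k=0..6.
The orbit structure of x ↦ 87x mod 107: 3 orbits of sizes [53, 53, 1].
Σ(ℓ_i−1) = 107−3 = 104; sign = (−1)^104 = +1.

+1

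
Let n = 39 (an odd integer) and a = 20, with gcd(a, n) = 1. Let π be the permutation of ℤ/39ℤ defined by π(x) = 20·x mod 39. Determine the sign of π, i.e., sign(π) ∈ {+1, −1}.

Orbit of 5 under x↦20x: [5, 22, 11, 25, 32, 16, 8]… (length divides ord_39(20)).
Cycle lengths of π_20 on ℤ/39ℤ: [12, 12, 12, 2, 1]; 5 cycles in total.
sign(π) = (−1)^{n − #cycles} = (−1)^{39−5} = (−1)^34 = +1.
Via Zolotarev, sign(π_{20}) = (20|39) = +1.

+1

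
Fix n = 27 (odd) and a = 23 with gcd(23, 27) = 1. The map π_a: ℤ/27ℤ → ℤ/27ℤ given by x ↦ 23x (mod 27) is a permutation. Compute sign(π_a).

-1

Orbit of 23 under x↦23x: [23, 16, 17, 13, 2, 19, 5]… (length divides ord_27(23)).
The orbit structure of x ↦ 23x mod 27: 4 orbits of sizes [18, 6, 2, 1].
Σ(ℓ_i−1) = 27−4 = 23; sign = (−1)^23 = -1.
Via Zolotarev, sign(π_{23}) = (23|27) = -1.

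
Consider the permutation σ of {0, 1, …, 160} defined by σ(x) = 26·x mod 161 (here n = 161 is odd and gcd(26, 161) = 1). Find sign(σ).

-1

Trace 3: π^k(3) = [3, 78, 96, 81, 13, 16, 94] for k=0..6.
The orbit structure of x ↦ 26x mod 161: 6 orbits of sizes [66, 66, 11, 11, 6, 1].
n − c = 161 − 6 = 155; sign = (−1)^155 = -1.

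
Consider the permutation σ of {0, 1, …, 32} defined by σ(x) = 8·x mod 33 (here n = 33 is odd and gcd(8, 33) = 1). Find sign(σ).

+1

Trace 2: π^k(2) = [2, 16, 29, 1, 8, 31, 17] for k=0..6.
Cycle type of π: 10×3 + 2 + 1; total 5 cycles.
33 − 5 = 28 transpositions; sign(π) = (−1)^28 = +1.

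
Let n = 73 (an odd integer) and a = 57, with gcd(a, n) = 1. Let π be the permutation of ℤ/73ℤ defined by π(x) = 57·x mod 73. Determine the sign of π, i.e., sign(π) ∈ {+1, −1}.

Orbit of 64 under x↦57x: [64, 71, 32, 72, 16, 36, 8]… (length divides ord_73(57)).
The orbit structure of x ↦ 57x mod 73: 5 orbits of sizes [18, 18, 18, 18, 1].
n − c = 73 − 5 = 68; sign = (−1)^68 = +1.

+1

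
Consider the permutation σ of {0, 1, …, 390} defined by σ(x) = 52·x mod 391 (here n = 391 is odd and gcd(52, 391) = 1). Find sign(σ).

Orbit of 256 under x↦52x: [256, 18, 154, 188, 1, 52, 358]… (length divides ord_391(52)).
51 cycles of lengths [11, 11, 11, 11, 11, 11, 11, 11, 11, 11, 11, 11, 11, 11, 11, 11, 11, 11, 11, 11, 11, 11, 11, 11, 11, 11, 11, 11, 11, 11, 11, 11, 11, 11, 1, 1, 1, 1, 1, 1, 1, 1, 1, 1, 1, 1, 1, 1, 1, 1, 1].
sign(π) = (−1)^{n − #cycles} = (−1)^{391−51} = (−1)^340 = +1.
(52|391)_J = +1 (Zolotarev's lemma cross-check).

+1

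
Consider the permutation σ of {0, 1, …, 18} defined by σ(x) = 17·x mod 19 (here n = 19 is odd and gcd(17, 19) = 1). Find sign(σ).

+1

Start at x=17: 17 → 4 → 11 → 16 → 6 → 7 → 5 → … (one orbit).
3 cycles of lengths [9, 9, 1].
3 cycles on 19: each ℓ→(−1)^(ℓ−1), product (−1)^16 = +1.
Check: (17/19) = +1 by Zolotarev.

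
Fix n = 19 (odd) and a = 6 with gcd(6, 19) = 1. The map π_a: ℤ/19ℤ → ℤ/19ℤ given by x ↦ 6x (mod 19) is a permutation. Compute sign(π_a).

+1

Orbit of 4 under x↦6x: [4, 5, 11, 9, 16, 1, 6]… (length divides ord_19(6)).
Cycle type of π: 9×2 + 1; total 3 cycles.
With 3 cycles on 19 points, sign = (−1)^{19−3} = +1.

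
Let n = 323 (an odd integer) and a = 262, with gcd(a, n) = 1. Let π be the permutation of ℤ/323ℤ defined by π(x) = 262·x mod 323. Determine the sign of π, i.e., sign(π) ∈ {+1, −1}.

Orbit of 211 under x↦262x: [211, 49, 241, 157, 113, 213, 250]… (length divides ord_323(262)).
π_262 has 5 disjoint cycles with lengths [144, 144, 18, 16, 1] on {0,…,322}.
n − c = 323 − 5 = 318; sign = (−1)^318 = +1.

+1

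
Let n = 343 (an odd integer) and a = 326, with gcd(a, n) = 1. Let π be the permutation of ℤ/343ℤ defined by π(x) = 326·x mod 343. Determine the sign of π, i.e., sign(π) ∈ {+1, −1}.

+1

Orbit of 81 under x↦326x: [81, 338, 85, 270, 212, 169, 214]… (length divides ord_343(326)).
The orbit structure of x ↦ 326x mod 343: 7 orbits of sizes [147, 147, 21, 21, 3, 3, 1].
343 − 7 = 336 transpositions; sign(π) = (−1)^336 = +1.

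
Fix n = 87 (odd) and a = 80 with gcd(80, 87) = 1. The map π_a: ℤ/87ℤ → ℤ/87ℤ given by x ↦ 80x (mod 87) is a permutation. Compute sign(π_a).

Orbit of 35 under x↦80x: [35, 16, 62, 1, 80, 49, 5]… (length divides ord_87(80)).
Cycle type of π: 14×6 + 2 + 1; total 8 cycles.
Σ(ℓ_i−1) = 87−8 = 79; sign = (−1)^79 = -1.
The Jacobi symbol (80|87) = -1 (Zolotarev) agrees.

-1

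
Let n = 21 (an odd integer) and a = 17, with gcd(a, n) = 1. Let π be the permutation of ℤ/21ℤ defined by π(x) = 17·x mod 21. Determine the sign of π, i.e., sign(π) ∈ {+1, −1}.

+1

Orbit of 1 under x↦17x: [1, 17, 16, 20, 4, 5]… (length divides ord_21(17)).
Cycle lengths of π_17 on ℤ/21ℤ: [6, 6, 6, 2, 1]; 5 cycles in total.
With 5 cycles on 21 points, sign = (−1)^{21−5} = +1.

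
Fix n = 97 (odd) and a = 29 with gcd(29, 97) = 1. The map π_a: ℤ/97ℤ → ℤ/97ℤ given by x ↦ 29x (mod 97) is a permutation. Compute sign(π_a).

Orbit of 80 under x↦29x: [80, 89, 59, 62, 52, 53, 82]… (length divides ord_97(29)).
Cycle type of π: 96 + 1; total 2 cycles.
2 cycles on 97: each ℓ→(−1)^(ℓ−1), product (−1)^95 = -1.
(29|97)_J = -1 (Zolotarev's lemma cross-check).

-1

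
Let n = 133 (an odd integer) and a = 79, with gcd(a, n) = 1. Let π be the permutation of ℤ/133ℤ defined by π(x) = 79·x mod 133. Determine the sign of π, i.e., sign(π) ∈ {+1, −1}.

-1

Start at x=128: 128 → 4 → 50 → 93 → 32 → 1 → 79 → … (one orbit).
The orbit structure of x ↦ 79x mod 133: 10 orbits of sizes [18, 18, 18, 18, 18, 18, 18, 3, 3, 1].
With 10 cycles on 133 points, sign = (−1)^{133−10} = -1.
Check: (79/133) = -1 by Zolotarev.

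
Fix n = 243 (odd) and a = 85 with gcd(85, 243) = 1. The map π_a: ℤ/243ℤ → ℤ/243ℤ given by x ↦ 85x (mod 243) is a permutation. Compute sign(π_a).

+1

Orbit of 19 under x↦85x: [19, 157, 223, 1, 85, 178, 64]… (length divides ord_243(85)).
Cycle type of π: 81×2 + 27×2 + 9×2 + 3×2 + 1×3; total 11 cycles.
sign(π) = (−1)^{n − #cycles} = (−1)^{243−11} = (−1)^232 = +1.
Check: (85/243) = +1 by Zolotarev.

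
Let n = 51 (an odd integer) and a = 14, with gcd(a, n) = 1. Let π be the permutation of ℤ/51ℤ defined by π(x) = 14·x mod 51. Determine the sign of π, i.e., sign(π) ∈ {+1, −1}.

+1

Orbit of 11 under x↦14x: [11, 1, 14, 43, 41, 13, 29]… (length divides ord_51(14)).
π_14 has 5 disjoint cycles with lengths [16, 16, 16, 2, 1] on {0,…,50}.
With 5 cycles on 51 points, sign = (−1)^{51−5} = +1.
The Jacobi symbol (14|51) = +1 (Zolotarev) agrees.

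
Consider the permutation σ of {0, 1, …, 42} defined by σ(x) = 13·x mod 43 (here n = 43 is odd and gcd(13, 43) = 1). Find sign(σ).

Start at x=31: 31 → 16 → 36 → 38 → 21 → 15 → 23 → … (one orbit).
π_13 has 3 disjoint cycles with lengths [21, 21, 1] on {0,…,42}.
3 cycles on 43: each ℓ→(−1)^(ℓ−1), product (−1)^40 = +1.
Via Zolotarev, sign(π_{13}) = (13|43) = +1.

+1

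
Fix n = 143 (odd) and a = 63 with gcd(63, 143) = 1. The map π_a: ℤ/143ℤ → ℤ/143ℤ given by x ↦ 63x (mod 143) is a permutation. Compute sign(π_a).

+1

Start at x=128: 128 → 56 → 96 → 42 → 72 → 103 → 54 → … (one orbit).
The orbit structure of x ↦ 63x mod 143: 5 orbits of sizes [60, 60, 12, 10, 1].
With 5 cycles on 143 points, sign = (−1)^{143−5} = +1.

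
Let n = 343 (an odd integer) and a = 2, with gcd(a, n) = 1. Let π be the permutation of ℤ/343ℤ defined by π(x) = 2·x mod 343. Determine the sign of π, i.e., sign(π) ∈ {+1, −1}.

Trace 249: π^k(249) = [249, 155, 310, 277, 211, 79, 158] for k=0..6.
Cycle type of π: 147×2 + 21×2 + 3×2 + 1; total 7 cycles.
7 cycles on 343: each ℓ→(−1)^(ℓ−1), product (−1)^336 = +1.
Via Zolotarev, sign(π_{2}) = (2|343) = +1.

+1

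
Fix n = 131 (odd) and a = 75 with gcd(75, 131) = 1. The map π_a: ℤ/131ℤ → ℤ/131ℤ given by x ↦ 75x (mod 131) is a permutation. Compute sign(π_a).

+1

Trace 20: π^k(20) = [20, 59, 102, 52, 101, 108, 109] for k=0..6.
Cycle lengths of π_75 on ℤ/131ℤ: [65, 65, 1]; 3 cycles in total.
sign(π) = (−1)^{n − #cycles} = (−1)^{131−3} = (−1)^128 = +1.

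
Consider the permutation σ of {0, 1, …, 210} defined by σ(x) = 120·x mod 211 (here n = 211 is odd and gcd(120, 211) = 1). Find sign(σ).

Start at x=126: 126 → 139 → 11 → 54 → 150 → 65 → 204 → … (one orbit).
The orbit structure of x ↦ 120x mod 211: 3 orbits of sizes [105, 105, 1].
n − c = 211 − 3 = 208; sign = (−1)^208 = +1.

+1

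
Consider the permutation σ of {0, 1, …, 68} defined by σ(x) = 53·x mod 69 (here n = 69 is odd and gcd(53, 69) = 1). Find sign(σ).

Trace 14: π^k(14) = [14, 52, 65, 64, 11, 31, 56] for k=0..6.
Decompose π into cycles: lengths [22, 22, 22, 2, 1] (5 cycles, including the fixed point 0).
sign(π) = (−1)^{n − #cycles} = (−1)^{69−5} = (−1)^64 = +1.
Check: (53/69) = +1 by Zolotarev.

+1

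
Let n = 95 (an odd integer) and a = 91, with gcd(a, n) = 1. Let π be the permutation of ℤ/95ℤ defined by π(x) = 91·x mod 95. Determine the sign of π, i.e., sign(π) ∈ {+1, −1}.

Trace 6: π^k(6) = [6, 71, 1, 91, 16, 31, 66] for k=0..6.
Cycle type of π: 18×5 + 1×5; total 10 cycles.
95 − 10 = 85 transpositions; sign(π) = (−1)^85 = -1.
Check: (91/95) = -1 by Zolotarev.

-1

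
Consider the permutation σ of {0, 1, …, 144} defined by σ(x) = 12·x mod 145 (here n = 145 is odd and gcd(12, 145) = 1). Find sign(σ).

+1

Orbit of 12 under x↦12x: [12, 144, 133, 1]… (length divides ord_145(12)).
π_12 has 37 disjoint cycles with lengths [4, 4, 4, 4, 4, 4, 4, 4, 4, 4, 4, 4, 4, 4, 4, 4, 4, 4, 4, 4, 4, 4, 4, 4, 4, 4, 4, 4, 4, 4, 4, 4, 4, 4, 4, 4, 1] on {0,…,144}.
n − c = 145 − 37 = 108; sign = (−1)^108 = +1.
The Jacobi symbol (12|145) = +1 (Zolotarev) agrees.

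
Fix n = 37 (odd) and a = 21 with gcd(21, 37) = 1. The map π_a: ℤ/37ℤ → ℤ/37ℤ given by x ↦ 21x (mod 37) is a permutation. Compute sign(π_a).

Start at x=26: 26 → 28 → 33 → 27 → 12 → 30 → 1 → … (one orbit).
Cycle type of π: 18×2 + 1; total 3 cycles.
With 3 cycles on 37 points, sign = (−1)^{37−3} = +1.
(21|37)_J = +1 (Zolotarev's lemma cross-check).

+1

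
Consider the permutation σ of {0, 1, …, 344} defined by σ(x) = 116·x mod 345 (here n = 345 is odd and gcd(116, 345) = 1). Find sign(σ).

-1

Start at x=116: 116 → 1 → 116 (one orbit).
230 cycles of lengths [2, 2, 2, 2, 2, 2, 2, 2, 2, 2, 2, 2, 2, 2, 2, 2, 2, 2, 2, 2, 2, 2, 2, 2, 2, 2, 2, 2, 2, 2, 2, 2, 2, 2, 2, 2, 2, 2, 2, 2, 2, 2, 2, 2, 2, 2, 2, 2, 2, 2, 2, 2, 2, 2, 2, 2, 2, 2, 2, 2, 2, 2, 2, 2, 2, 2, 2, 2, 2, 2, 2, 2, 2, 2, 2, 2, 2, 2, 2, 2, 2, 2, 2, 2, 2, 2, 2, 2, 2, 2, 2, 2, 2, 2, 2, 2, 2, 2, 2, 2, 2, 2, 2, 2, 2, 2, 2, 2, 2, 2, 2, 2, 2, 2, 2, 1, 1, 1, 1, 1, 1, 1, 1, 1, 1, 1, 1, 1, 1, 1, 1, 1, 1, 1, 1, 1, 1, 1, 1, 1, 1, 1, 1, 1, 1, 1, 1, 1, 1, 1, 1, 1, 1, 1, 1, 1, 1, 1, 1, 1, 1, 1, 1, 1, 1, 1, 1, 1, 1, 1, 1, 1, 1, 1, 1, 1, 1, 1, 1, 1, 1, 1, 1, 1, 1, 1, 1, 1, 1, 1, 1, 1, 1, 1, 1, 1, 1, 1, 1, 1, 1, 1, 1, 1, 1, 1, 1, 1, 1, 1, 1, 1, 1, 1, 1, 1, 1, 1, 1, 1, 1, 1, 1, 1, 1, 1, 1, 1, 1, 1].
Σ(ℓ_i−1) = 345−230 = 115; sign = (−1)^115 = -1.
Check: (116/345) = -1 by Zolotarev.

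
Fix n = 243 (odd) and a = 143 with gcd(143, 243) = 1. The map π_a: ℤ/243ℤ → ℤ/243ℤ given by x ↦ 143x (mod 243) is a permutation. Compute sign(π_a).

Orbit of 118 under x↦143x: [118, 107, 235, 71, 190, 197, 226]… (length divides ord_243(143)).
14 cycles of lengths [54, 54, 54, 18, 18, 18, 6, 6, 6, 2, 2, 2, 2, 1].
14 cycles on 243: each ℓ→(−1)^(ℓ−1), product (−1)^229 = -1.
Check: (143/243) = -1 by Zolotarev.

-1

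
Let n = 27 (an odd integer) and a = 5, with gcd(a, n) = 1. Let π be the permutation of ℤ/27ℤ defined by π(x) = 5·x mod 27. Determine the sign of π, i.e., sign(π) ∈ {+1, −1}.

-1

Orbit of 8 under x↦5x: [8, 13, 11, 1, 5, 25, 17]… (length divides ord_27(5)).
Decompose π into cycles: lengths [18, 6, 2, 1] (4 cycles, including the fixed point 0).
With 4 cycles on 27 points, sign = (−1)^{27−4} = -1.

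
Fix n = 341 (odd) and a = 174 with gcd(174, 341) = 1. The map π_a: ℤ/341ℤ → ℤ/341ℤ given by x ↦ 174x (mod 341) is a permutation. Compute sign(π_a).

+1

Start at x=102: 102 → 16 → 56 → 196 → 4 → 14 → 49 → … (one orbit).
Cycle lengths of π_174 on ℤ/341ℤ: [15, 15, 15, 15, 15, 15, 15, 15, 15, 15, 15, 15, 15, 15, 15, 15, 15, 15, 15, 15, 15, 15, 5, 5, 1]; 25 cycles in total.
25 cycles on 341: each ℓ→(−1)^(ℓ−1), product (−1)^316 = +1.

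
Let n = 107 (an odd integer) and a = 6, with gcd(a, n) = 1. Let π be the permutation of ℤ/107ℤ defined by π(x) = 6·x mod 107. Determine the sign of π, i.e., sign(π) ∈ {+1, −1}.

-1

Orbit of 27 under x↦6x: [27, 55, 9, 54, 3, 18, 1]… (length divides ord_107(6)).
π_6 has 2 disjoint cycles with lengths [106, 1] on {0,…,106}.
107 − 2 = 105 transpositions; sign(π) = (−1)^105 = -1.
(6|107)_J = -1 (Zolotarev's lemma cross-check).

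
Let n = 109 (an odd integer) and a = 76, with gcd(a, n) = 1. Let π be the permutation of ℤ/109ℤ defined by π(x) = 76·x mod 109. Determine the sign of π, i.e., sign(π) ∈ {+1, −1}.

Start at x=76: 76 → 108 → 33 → 1 → 76 (one orbit).
π_76 has 28 disjoint cycles with lengths [4, 4, 4, 4, 4, 4, 4, 4, 4, 4, 4, 4, 4, 4, 4, 4, 4, 4, 4, 4, 4, 4, 4, 4, 4, 4, 4, 1] on {0,…,108}.
109 − 28 = 81 transpositions; sign(π) = (−1)^81 = -1.

-1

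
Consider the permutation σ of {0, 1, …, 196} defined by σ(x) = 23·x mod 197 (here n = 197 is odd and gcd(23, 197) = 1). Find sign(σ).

+1

Orbit of 150 under x↦23x: [150, 101, 156, 42, 178, 154, 193]… (length divides ord_197(23)).
Cycle lengths of π_23 on ℤ/197ℤ: [49, 49, 49, 49, 1]; 5 cycles in total.
With 5 cycles on 197 points, sign = (−1)^{197−5} = +1.
Check: (23/197) = +1 by Zolotarev.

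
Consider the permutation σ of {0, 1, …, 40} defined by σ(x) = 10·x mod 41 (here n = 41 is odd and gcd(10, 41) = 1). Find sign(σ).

+1

Start at x=1: 1 → 10 → 18 → 16 → 37 → 1 (one orbit).
π_10 has 9 disjoint cycles with lengths [5, 5, 5, 5, 5, 5, 5, 5, 1] on {0,…,40}.
sign(π) = (−1)^{n − #cycles} = (−1)^{41−9} = (−1)^32 = +1.
Zolotarev: (10|41) = +1, matching the cycle-count sign.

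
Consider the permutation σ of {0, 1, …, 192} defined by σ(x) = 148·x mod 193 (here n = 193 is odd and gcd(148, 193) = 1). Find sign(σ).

Trace 182: π^k(182) = [182, 109, 113, 126, 120, 4, 13] for k=0..6.
π_148 has 2 disjoint cycles with lengths [192, 1] on {0,…,192}.
2 cycles on 193: each ℓ→(−1)^(ℓ−1), product (−1)^191 = -1.

-1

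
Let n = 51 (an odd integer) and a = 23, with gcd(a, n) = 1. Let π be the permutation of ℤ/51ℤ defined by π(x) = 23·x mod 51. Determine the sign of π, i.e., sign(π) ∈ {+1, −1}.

Start at x=49: 49 → 5 → 13 → 44 → 43 → 20 → 1 → … (one orbit).
Cycle lengths of π_23 on ℤ/51ℤ: [16, 16, 16, 2, 1]; 5 cycles in total.
sign(π) = (−1)^{n − #cycles} = (−1)^{51−5} = (−1)^46 = +1.

+1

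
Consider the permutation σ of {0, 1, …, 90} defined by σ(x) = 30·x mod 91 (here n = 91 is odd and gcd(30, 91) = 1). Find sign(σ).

+1

Start at x=9: 9 → 88 → 1 → 30 → 81 → 64 → 9 (one orbit).
Cycle type of π: 6×14 + 3×2 + 1; total 17 cycles.
17 cycles on 91: each ℓ→(−1)^(ℓ−1), product (−1)^74 = +1.
Via Zolotarev, sign(π_{30}) = (30|91) = +1.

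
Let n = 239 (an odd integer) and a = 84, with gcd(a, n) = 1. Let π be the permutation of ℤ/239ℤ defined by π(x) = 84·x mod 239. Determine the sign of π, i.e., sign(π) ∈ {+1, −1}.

-1

Start at x=36: 36 → 156 → 198 → 141 → 133 → 178 → 134 → … (one orbit).
π_84 has 2 disjoint cycles with lengths [238, 1] on {0,…,238}.
239 − 2 = 237 transpositions; sign(π) = (−1)^237 = -1.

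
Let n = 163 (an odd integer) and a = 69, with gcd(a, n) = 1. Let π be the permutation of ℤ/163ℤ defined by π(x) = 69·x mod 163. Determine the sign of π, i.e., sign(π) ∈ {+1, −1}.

+1

Start at x=64: 64 → 15 → 57 → 21 → 145 → 62 → 40 → … (one orbit).
3 cycles of lengths [81, 81, 1].
3 cycles on 163: each ℓ→(−1)^(ℓ−1), product (−1)^160 = +1.
Check: (69/163) = +1 by Zolotarev.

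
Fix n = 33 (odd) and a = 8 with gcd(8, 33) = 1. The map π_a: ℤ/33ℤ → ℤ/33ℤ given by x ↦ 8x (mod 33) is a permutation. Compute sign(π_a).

Start at x=25: 25 → 2 → 16 → 29 → 1 → 8 → 31 → … (one orbit).
Decompose π into cycles: lengths [10, 10, 10, 2, 1] (5 cycles, including the fixed point 0).
sign(π) = (−1)^{n − #cycles} = (−1)^{33−5} = (−1)^28 = +1.

+1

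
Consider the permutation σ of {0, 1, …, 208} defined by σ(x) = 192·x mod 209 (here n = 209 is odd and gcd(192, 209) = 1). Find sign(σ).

Orbit of 15 under x↦192x: [15, 163, 155, 82, 69, 81, 86]… (length divides ord_209(192)).
The orbit structure of x ↦ 192x mod 209: 6 orbits of sizes [90, 90, 18, 5, 5, 1].
Σ(ℓ_i−1) = 209−6 = 203; sign = (−1)^203 = -1.
Via Zolotarev, sign(π_{192}) = (192|209) = -1.

-1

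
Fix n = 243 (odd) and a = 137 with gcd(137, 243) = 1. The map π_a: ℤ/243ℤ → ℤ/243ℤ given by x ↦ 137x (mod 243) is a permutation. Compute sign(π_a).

Start at x=130: 130 → 71 → 7 → 230 → 163 → 218 → 220 → … (one orbit).
Cycle type of π: 162 + 54 + 18 + 6 + 2 + 1; total 6 cycles.
sign(π) = (−1)^{n − #cycles} = (−1)^{243−6} = (−1)^237 = -1.

-1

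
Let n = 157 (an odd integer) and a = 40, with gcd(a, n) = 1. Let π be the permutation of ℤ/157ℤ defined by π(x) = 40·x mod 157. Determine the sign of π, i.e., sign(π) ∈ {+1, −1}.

Orbit of 67 under x↦40x: [67, 11, 126, 16, 12, 9, 46]… (length divides ord_157(40)).
Cycle type of π: 39×4 + 1; total 5 cycles.
sign(π) = (−1)^{n − #cycles} = (−1)^{157−5} = (−1)^152 = +1.
(40|157)_J = +1 (Zolotarev's lemma cross-check).

+1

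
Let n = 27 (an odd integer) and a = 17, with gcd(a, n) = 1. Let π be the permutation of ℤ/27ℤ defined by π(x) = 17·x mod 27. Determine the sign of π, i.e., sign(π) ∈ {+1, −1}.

-1

Orbit of 8 under x↦17x: [8, 1, 17, 19, 26, 10]… (length divides ord_27(17)).
Cycle lengths of π_17 on ℤ/27ℤ: [6, 6, 6, 2, 2, 2, 2, 1]; 8 cycles in total.
Σ(ℓ_i−1) = 27−8 = 19; sign = (−1)^19 = -1.
Via Zolotarev, sign(π_{17}) = (17|27) = -1.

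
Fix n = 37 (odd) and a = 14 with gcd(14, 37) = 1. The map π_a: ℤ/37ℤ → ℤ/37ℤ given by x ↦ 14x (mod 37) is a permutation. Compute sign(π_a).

Trace 26: π^k(26) = [26, 31, 27, 8, 1, 14, 11] for k=0..6.
π_14 has 4 disjoint cycles with lengths [12, 12, 12, 1] on {0,…,36}.
4 cycles on 37: each ℓ→(−1)^(ℓ−1), product (−1)^33 = -1.
Check: (14/37) = -1 by Zolotarev.

-1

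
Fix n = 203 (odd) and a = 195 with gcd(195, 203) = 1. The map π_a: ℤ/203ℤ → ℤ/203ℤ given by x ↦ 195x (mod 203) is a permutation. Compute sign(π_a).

Start at x=104: 104 → 183 → 160 → 141 → 90 → 92 → 76 → … (one orbit).
Cycle type of π: 28×7 + 2×3 + 1; total 11 cycles.
Σ(ℓ_i−1) = 203−11 = 192; sign = (−1)^192 = +1.
Check: (195/203) = +1 by Zolotarev.

+1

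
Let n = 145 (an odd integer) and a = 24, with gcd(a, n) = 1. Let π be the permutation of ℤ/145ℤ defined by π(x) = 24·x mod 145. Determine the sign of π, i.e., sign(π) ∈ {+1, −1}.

+1

Orbit of 59 under x↦24x: [59, 111, 54, 136, 74, 36, 139]… (length divides ord_145(24)).
The orbit structure of x ↦ 24x mod 145: 15 orbits of sizes [14, 14, 14, 14, 14, 14, 14, 14, 7, 7, 7, 7, 2, 2, 1].
145 − 15 = 130 transpositions; sign(π) = (−1)^130 = +1.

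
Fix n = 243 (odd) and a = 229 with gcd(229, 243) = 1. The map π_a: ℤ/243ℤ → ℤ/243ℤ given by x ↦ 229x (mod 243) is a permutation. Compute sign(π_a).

Start at x=100: 100 → 58 → 160 → 190 → 13 → 61 → 118 → … (one orbit).
11 cycles of lengths [81, 81, 27, 27, 9, 9, 3, 3, 1, 1, 1].
With 11 cycles on 243 points, sign = (−1)^{243−11} = +1.
Check: (229/243) = +1 by Zolotarev.

+1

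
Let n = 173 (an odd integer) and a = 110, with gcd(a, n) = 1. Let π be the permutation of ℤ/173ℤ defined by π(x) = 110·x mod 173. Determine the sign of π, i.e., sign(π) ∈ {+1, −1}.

Orbit of 63 under x↦110x: [63, 10, 62, 73, 72, 135, 145]… (length divides ord_173(110)).
Cycle type of π: 172 + 1; total 2 cycles.
n − c = 173 − 2 = 171; sign = (−1)^171 = -1.

-1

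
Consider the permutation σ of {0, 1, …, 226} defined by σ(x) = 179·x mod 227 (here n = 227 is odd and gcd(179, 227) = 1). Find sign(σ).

-1

Trace 73: π^k(73) = [73, 128, 212, 39, 171, 191, 139] for k=0..6.
The orbit structure of x ↦ 179x mod 227: 2 orbits of sizes [226, 1].
sign(π) = (−1)^{n − #cycles} = (−1)^{227−2} = (−1)^225 = -1.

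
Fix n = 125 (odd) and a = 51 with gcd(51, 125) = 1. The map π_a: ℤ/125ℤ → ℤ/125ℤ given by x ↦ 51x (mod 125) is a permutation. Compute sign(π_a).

Orbit of 51 under x↦51x: [51, 101, 26, 76, 1]… (length divides ord_125(51)).
The orbit structure of x ↦ 51x mod 125: 45 orbits of sizes [5, 5, 5, 5, 5, 5, 5, 5, 5, 5, 5, 5, 5, 5, 5, 5, 5, 5, 5, 5, 1, 1, 1, 1, 1, 1, 1, 1, 1, 1, 1, 1, 1, 1, 1, 1, 1, 1, 1, 1, 1, 1, 1, 1, 1].
Σ(ℓ_i−1) = 125−45 = 80; sign = (−1)^80 = +1.
Zolotarev: (51|125) = +1, matching the cycle-count sign.

+1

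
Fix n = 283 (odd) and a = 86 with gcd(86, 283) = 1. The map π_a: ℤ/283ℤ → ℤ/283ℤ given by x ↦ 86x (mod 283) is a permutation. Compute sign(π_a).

+1

Orbit of 86 under x↦86x: [86, 38, 155, 29, 230, 253, 250]… (length divides ord_283(86)).
The orbit structure of x ↦ 86x mod 283: 7 orbits of sizes [47, 47, 47, 47, 47, 47, 1].
283 − 7 = 276 transpositions; sign(π) = (−1)^276 = +1.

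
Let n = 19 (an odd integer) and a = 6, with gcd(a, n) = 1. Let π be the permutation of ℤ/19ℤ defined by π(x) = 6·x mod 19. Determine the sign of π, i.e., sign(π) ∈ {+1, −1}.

Start at x=1: 1 → 6 → 17 → 7 → 4 → 5 → 11 → … (one orbit).
π_6 has 3 disjoint cycles with lengths [9, 9, 1] on {0,…,18}.
19 − 3 = 16 transpositions; sign(π) = (−1)^16 = +1.

+1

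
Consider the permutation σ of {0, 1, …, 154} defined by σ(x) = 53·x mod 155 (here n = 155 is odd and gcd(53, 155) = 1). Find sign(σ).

+1

Start at x=52: 52 → 121 → 58 → 129 → 17 → 126 → 13 → … (one orbit).
Decompose π into cycles: lengths [60, 60, 30, 4, 1] (5 cycles, including the fixed point 0).
155 − 5 = 150 transpositions; sign(π) = (−1)^150 = +1.
Zolotarev: (53|155) = +1, matching the cycle-count sign.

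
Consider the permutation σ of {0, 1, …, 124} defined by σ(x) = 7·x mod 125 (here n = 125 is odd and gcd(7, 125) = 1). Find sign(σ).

-1

Trace 43: π^k(43) = [43, 51, 107, 124, 118, 76, 32] for k=0..6.
12 cycles of lengths [20, 20, 20, 20, 20, 4, 4, 4, 4, 4, 4, 1].
Σ(ℓ_i−1) = 125−12 = 113; sign = (−1)^113 = -1.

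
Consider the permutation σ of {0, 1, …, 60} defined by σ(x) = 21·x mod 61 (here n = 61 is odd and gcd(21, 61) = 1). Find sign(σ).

Orbit of 11 under x↦21x: [11, 48, 32, 1, 21, 14, 50]… (length divides ord_61(21)).
Cycle lengths of π_21 on ℤ/61ℤ: [12, 12, 12, 12, 12, 1]; 6 cycles in total.
With 6 cycles on 61 points, sign = (−1)^{61−6} = -1.
The Jacobi symbol (21|61) = -1 (Zolotarev) agrees.

-1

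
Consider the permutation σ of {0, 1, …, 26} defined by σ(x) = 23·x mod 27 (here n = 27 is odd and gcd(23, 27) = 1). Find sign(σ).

Trace 19: π^k(19) = [19, 5, 7, 26, 4, 11, 10] for k=0..6.
Decompose π into cycles: lengths [18, 6, 2, 1] (4 cycles, including the fixed point 0).
Σ(ℓ_i−1) = 27−4 = 23; sign = (−1)^23 = -1.

-1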